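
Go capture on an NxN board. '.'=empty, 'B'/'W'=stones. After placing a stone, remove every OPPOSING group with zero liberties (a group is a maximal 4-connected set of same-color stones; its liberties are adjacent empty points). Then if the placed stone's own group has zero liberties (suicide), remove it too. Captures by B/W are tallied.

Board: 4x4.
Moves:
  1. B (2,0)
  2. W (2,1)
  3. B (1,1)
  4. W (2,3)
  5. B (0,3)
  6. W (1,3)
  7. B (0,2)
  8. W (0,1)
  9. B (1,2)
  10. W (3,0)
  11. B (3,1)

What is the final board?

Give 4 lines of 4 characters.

Move 1: B@(2,0) -> caps B=0 W=0
Move 2: W@(2,1) -> caps B=0 W=0
Move 3: B@(1,1) -> caps B=0 W=0
Move 4: W@(2,3) -> caps B=0 W=0
Move 5: B@(0,3) -> caps B=0 W=0
Move 6: W@(1,3) -> caps B=0 W=0
Move 7: B@(0,2) -> caps B=0 W=0
Move 8: W@(0,1) -> caps B=0 W=0
Move 9: B@(1,2) -> caps B=0 W=0
Move 10: W@(3,0) -> caps B=0 W=0
Move 11: B@(3,1) -> caps B=1 W=0

Answer: .WBB
.BBW
BW.W
.B..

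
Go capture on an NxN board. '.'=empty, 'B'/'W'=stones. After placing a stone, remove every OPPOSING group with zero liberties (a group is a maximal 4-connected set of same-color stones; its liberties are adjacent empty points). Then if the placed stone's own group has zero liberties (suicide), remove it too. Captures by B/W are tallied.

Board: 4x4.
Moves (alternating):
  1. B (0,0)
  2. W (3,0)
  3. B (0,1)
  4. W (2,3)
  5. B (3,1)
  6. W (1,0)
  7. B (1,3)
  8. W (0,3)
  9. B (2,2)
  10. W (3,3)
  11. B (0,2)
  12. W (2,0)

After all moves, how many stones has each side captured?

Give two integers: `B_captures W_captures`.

Answer: 1 0

Derivation:
Move 1: B@(0,0) -> caps B=0 W=0
Move 2: W@(3,0) -> caps B=0 W=0
Move 3: B@(0,1) -> caps B=0 W=0
Move 4: W@(2,3) -> caps B=0 W=0
Move 5: B@(3,1) -> caps B=0 W=0
Move 6: W@(1,0) -> caps B=0 W=0
Move 7: B@(1,3) -> caps B=0 W=0
Move 8: W@(0,3) -> caps B=0 W=0
Move 9: B@(2,2) -> caps B=0 W=0
Move 10: W@(3,3) -> caps B=0 W=0
Move 11: B@(0,2) -> caps B=1 W=0
Move 12: W@(2,0) -> caps B=1 W=0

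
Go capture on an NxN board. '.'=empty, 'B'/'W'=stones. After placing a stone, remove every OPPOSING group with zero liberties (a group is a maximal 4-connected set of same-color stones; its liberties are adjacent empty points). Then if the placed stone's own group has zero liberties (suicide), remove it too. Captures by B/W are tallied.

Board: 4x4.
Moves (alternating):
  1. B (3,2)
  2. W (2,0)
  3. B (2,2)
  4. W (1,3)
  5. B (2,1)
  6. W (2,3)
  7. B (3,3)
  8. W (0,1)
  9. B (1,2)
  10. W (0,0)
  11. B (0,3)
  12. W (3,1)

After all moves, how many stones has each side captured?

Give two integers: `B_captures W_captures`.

Answer: 2 0

Derivation:
Move 1: B@(3,2) -> caps B=0 W=0
Move 2: W@(2,0) -> caps B=0 W=0
Move 3: B@(2,2) -> caps B=0 W=0
Move 4: W@(1,3) -> caps B=0 W=0
Move 5: B@(2,1) -> caps B=0 W=0
Move 6: W@(2,3) -> caps B=0 W=0
Move 7: B@(3,3) -> caps B=0 W=0
Move 8: W@(0,1) -> caps B=0 W=0
Move 9: B@(1,2) -> caps B=0 W=0
Move 10: W@(0,0) -> caps B=0 W=0
Move 11: B@(0,3) -> caps B=2 W=0
Move 12: W@(3,1) -> caps B=2 W=0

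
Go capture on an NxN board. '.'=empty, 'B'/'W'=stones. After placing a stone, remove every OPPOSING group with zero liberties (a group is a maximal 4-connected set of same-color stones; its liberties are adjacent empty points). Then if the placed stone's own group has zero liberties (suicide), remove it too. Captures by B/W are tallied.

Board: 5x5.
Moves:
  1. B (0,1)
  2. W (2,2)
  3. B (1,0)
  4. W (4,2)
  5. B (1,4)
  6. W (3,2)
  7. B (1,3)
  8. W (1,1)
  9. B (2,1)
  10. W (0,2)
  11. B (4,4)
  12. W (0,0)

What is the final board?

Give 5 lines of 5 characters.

Move 1: B@(0,1) -> caps B=0 W=0
Move 2: W@(2,2) -> caps B=0 W=0
Move 3: B@(1,0) -> caps B=0 W=0
Move 4: W@(4,2) -> caps B=0 W=0
Move 5: B@(1,4) -> caps B=0 W=0
Move 6: W@(3,2) -> caps B=0 W=0
Move 7: B@(1,3) -> caps B=0 W=0
Move 8: W@(1,1) -> caps B=0 W=0
Move 9: B@(2,1) -> caps B=0 W=0
Move 10: W@(0,2) -> caps B=0 W=0
Move 11: B@(4,4) -> caps B=0 W=0
Move 12: W@(0,0) -> caps B=0 W=1

Answer: W.W..
BW.BB
.BW..
..W..
..W.B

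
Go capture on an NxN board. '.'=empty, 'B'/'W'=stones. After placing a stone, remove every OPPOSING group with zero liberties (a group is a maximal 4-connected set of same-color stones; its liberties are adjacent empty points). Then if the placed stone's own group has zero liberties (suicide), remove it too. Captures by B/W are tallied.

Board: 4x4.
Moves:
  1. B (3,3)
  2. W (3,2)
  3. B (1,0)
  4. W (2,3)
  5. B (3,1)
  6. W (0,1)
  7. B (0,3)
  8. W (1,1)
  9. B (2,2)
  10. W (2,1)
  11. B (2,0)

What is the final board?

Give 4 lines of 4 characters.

Move 1: B@(3,3) -> caps B=0 W=0
Move 2: W@(3,2) -> caps B=0 W=0
Move 3: B@(1,0) -> caps B=0 W=0
Move 4: W@(2,3) -> caps B=0 W=1
Move 5: B@(3,1) -> caps B=0 W=1
Move 6: W@(0,1) -> caps B=0 W=1
Move 7: B@(0,3) -> caps B=0 W=1
Move 8: W@(1,1) -> caps B=0 W=1
Move 9: B@(2,2) -> caps B=0 W=1
Move 10: W@(2,1) -> caps B=0 W=1
Move 11: B@(2,0) -> caps B=0 W=1

Answer: .W.B
BW..
BWBW
.BW.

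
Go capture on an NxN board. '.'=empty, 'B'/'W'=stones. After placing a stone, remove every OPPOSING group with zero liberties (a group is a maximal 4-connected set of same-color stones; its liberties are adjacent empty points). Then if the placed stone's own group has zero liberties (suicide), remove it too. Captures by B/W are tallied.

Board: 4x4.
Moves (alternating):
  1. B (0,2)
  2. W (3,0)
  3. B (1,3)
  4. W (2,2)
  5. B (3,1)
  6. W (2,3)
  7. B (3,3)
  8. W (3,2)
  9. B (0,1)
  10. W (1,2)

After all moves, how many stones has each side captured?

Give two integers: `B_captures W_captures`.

Move 1: B@(0,2) -> caps B=0 W=0
Move 2: W@(3,0) -> caps B=0 W=0
Move 3: B@(1,3) -> caps B=0 W=0
Move 4: W@(2,2) -> caps B=0 W=0
Move 5: B@(3,1) -> caps B=0 W=0
Move 6: W@(2,3) -> caps B=0 W=0
Move 7: B@(3,3) -> caps B=0 W=0
Move 8: W@(3,2) -> caps B=0 W=1
Move 9: B@(0,1) -> caps B=0 W=1
Move 10: W@(1,2) -> caps B=0 W=1

Answer: 0 1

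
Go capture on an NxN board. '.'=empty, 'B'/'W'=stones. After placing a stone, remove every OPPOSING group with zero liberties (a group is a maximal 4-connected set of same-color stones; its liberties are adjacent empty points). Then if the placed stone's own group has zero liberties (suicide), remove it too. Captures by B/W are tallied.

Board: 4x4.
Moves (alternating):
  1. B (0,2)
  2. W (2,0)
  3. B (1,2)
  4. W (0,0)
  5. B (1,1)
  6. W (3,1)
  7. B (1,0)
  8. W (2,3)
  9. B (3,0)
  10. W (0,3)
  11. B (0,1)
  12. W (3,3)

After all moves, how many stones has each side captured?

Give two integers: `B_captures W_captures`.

Move 1: B@(0,2) -> caps B=0 W=0
Move 2: W@(2,0) -> caps B=0 W=0
Move 3: B@(1,2) -> caps B=0 W=0
Move 4: W@(0,0) -> caps B=0 W=0
Move 5: B@(1,1) -> caps B=0 W=0
Move 6: W@(3,1) -> caps B=0 W=0
Move 7: B@(1,0) -> caps B=0 W=0
Move 8: W@(2,3) -> caps B=0 W=0
Move 9: B@(3,0) -> caps B=0 W=0
Move 10: W@(0,3) -> caps B=0 W=0
Move 11: B@(0,1) -> caps B=1 W=0
Move 12: W@(3,3) -> caps B=1 W=0

Answer: 1 0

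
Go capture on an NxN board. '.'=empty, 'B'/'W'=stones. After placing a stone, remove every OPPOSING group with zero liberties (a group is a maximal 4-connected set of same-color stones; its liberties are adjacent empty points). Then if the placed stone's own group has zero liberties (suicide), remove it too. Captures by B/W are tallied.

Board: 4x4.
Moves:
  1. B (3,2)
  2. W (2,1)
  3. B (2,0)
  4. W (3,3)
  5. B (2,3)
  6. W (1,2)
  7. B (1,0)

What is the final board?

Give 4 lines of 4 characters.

Answer: ....
B.W.
BW.B
..B.

Derivation:
Move 1: B@(3,2) -> caps B=0 W=0
Move 2: W@(2,1) -> caps B=0 W=0
Move 3: B@(2,0) -> caps B=0 W=0
Move 4: W@(3,3) -> caps B=0 W=0
Move 5: B@(2,3) -> caps B=1 W=0
Move 6: W@(1,2) -> caps B=1 W=0
Move 7: B@(1,0) -> caps B=1 W=0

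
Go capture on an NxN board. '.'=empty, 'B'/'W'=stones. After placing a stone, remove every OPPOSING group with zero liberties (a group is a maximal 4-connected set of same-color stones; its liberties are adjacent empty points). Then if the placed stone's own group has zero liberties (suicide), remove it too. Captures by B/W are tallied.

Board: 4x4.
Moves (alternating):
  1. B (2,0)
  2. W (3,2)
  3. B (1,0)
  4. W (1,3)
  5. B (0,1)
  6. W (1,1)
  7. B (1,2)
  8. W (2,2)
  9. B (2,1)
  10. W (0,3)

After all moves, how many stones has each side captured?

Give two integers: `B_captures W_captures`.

Answer: 1 0

Derivation:
Move 1: B@(2,0) -> caps B=0 W=0
Move 2: W@(3,2) -> caps B=0 W=0
Move 3: B@(1,0) -> caps B=0 W=0
Move 4: W@(1,3) -> caps B=0 W=0
Move 5: B@(0,1) -> caps B=0 W=0
Move 6: W@(1,1) -> caps B=0 W=0
Move 7: B@(1,2) -> caps B=0 W=0
Move 8: W@(2,2) -> caps B=0 W=0
Move 9: B@(2,1) -> caps B=1 W=0
Move 10: W@(0,3) -> caps B=1 W=0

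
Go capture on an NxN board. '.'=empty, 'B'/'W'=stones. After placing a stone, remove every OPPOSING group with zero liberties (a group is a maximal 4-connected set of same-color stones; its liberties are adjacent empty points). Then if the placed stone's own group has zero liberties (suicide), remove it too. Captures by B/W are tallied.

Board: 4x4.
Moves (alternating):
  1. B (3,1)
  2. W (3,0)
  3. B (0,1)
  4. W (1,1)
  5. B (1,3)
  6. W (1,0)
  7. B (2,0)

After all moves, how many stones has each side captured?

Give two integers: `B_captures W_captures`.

Move 1: B@(3,1) -> caps B=0 W=0
Move 2: W@(3,0) -> caps B=0 W=0
Move 3: B@(0,1) -> caps B=0 W=0
Move 4: W@(1,1) -> caps B=0 W=0
Move 5: B@(1,3) -> caps B=0 W=0
Move 6: W@(1,0) -> caps B=0 W=0
Move 7: B@(2,0) -> caps B=1 W=0

Answer: 1 0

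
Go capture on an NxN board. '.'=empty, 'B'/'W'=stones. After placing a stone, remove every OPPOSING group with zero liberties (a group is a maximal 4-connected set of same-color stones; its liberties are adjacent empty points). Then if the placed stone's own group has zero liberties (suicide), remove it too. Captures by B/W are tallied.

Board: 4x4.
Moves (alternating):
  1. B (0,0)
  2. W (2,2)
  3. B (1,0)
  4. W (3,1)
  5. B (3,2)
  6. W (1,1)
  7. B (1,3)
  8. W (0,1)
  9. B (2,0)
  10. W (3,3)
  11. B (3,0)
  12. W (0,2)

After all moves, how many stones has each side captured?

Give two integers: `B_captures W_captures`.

Answer: 0 1

Derivation:
Move 1: B@(0,0) -> caps B=0 W=0
Move 2: W@(2,2) -> caps B=0 W=0
Move 3: B@(1,0) -> caps B=0 W=0
Move 4: W@(3,1) -> caps B=0 W=0
Move 5: B@(3,2) -> caps B=0 W=0
Move 6: W@(1,1) -> caps B=0 W=0
Move 7: B@(1,3) -> caps B=0 W=0
Move 8: W@(0,1) -> caps B=0 W=0
Move 9: B@(2,0) -> caps B=0 W=0
Move 10: W@(3,3) -> caps B=0 W=1
Move 11: B@(3,0) -> caps B=0 W=1
Move 12: W@(0,2) -> caps B=0 W=1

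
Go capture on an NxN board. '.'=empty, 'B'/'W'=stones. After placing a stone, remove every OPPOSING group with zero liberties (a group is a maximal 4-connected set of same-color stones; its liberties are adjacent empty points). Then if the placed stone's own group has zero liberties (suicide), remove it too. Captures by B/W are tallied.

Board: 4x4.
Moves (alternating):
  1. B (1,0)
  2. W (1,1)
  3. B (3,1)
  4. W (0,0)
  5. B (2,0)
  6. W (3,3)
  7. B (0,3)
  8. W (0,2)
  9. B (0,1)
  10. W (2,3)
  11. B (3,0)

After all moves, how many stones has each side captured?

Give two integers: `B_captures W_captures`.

Move 1: B@(1,0) -> caps B=0 W=0
Move 2: W@(1,1) -> caps B=0 W=0
Move 3: B@(3,1) -> caps B=0 W=0
Move 4: W@(0,0) -> caps B=0 W=0
Move 5: B@(2,0) -> caps B=0 W=0
Move 6: W@(3,3) -> caps B=0 W=0
Move 7: B@(0,3) -> caps B=0 W=0
Move 8: W@(0,2) -> caps B=0 W=0
Move 9: B@(0,1) -> caps B=1 W=0
Move 10: W@(2,3) -> caps B=1 W=0
Move 11: B@(3,0) -> caps B=1 W=0

Answer: 1 0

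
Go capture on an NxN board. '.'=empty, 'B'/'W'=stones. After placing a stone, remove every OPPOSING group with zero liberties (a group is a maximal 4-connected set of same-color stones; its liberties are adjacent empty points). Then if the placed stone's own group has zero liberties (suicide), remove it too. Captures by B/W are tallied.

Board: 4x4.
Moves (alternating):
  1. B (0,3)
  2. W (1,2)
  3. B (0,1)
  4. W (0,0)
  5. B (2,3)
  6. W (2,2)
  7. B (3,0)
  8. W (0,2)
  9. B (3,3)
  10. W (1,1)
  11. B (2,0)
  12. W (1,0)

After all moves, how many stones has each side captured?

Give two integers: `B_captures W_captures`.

Move 1: B@(0,3) -> caps B=0 W=0
Move 2: W@(1,2) -> caps B=0 W=0
Move 3: B@(0,1) -> caps B=0 W=0
Move 4: W@(0,0) -> caps B=0 W=0
Move 5: B@(2,3) -> caps B=0 W=0
Move 6: W@(2,2) -> caps B=0 W=0
Move 7: B@(3,0) -> caps B=0 W=0
Move 8: W@(0,2) -> caps B=0 W=0
Move 9: B@(3,3) -> caps B=0 W=0
Move 10: W@(1,1) -> caps B=0 W=1
Move 11: B@(2,0) -> caps B=0 W=1
Move 12: W@(1,0) -> caps B=0 W=1

Answer: 0 1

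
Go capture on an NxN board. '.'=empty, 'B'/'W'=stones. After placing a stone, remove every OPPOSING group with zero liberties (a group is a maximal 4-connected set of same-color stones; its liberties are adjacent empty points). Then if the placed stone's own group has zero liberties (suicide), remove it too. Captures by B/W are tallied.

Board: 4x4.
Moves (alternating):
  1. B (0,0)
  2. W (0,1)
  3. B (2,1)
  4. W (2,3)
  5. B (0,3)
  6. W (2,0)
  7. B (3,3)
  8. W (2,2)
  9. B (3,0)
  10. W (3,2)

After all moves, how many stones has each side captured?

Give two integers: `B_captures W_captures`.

Answer: 0 1

Derivation:
Move 1: B@(0,0) -> caps B=0 W=0
Move 2: W@(0,1) -> caps B=0 W=0
Move 3: B@(2,1) -> caps B=0 W=0
Move 4: W@(2,3) -> caps B=0 W=0
Move 5: B@(0,3) -> caps B=0 W=0
Move 6: W@(2,0) -> caps B=0 W=0
Move 7: B@(3,3) -> caps B=0 W=0
Move 8: W@(2,2) -> caps B=0 W=0
Move 9: B@(3,0) -> caps B=0 W=0
Move 10: W@(3,2) -> caps B=0 W=1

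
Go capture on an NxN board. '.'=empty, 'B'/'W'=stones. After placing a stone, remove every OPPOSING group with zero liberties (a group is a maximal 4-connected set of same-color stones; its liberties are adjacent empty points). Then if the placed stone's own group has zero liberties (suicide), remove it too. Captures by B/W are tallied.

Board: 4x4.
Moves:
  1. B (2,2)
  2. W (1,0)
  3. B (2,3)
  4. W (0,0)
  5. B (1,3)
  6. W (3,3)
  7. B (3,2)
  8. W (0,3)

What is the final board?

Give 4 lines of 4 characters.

Answer: W..W
W..B
..BB
..B.

Derivation:
Move 1: B@(2,2) -> caps B=0 W=0
Move 2: W@(1,0) -> caps B=0 W=0
Move 3: B@(2,3) -> caps B=0 W=0
Move 4: W@(0,0) -> caps B=0 W=0
Move 5: B@(1,3) -> caps B=0 W=0
Move 6: W@(3,3) -> caps B=0 W=0
Move 7: B@(3,2) -> caps B=1 W=0
Move 8: W@(0,3) -> caps B=1 W=0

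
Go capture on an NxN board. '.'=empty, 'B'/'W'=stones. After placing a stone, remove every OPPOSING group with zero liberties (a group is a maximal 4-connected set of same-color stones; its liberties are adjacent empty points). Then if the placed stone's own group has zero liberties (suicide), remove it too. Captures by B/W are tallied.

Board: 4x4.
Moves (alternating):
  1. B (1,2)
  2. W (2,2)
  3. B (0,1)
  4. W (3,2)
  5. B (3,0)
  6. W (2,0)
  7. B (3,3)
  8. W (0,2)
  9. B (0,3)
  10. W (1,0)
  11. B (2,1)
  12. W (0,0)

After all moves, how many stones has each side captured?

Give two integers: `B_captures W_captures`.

Move 1: B@(1,2) -> caps B=0 W=0
Move 2: W@(2,2) -> caps B=0 W=0
Move 3: B@(0,1) -> caps B=0 W=0
Move 4: W@(3,2) -> caps B=0 W=0
Move 5: B@(3,0) -> caps B=0 W=0
Move 6: W@(2,0) -> caps B=0 W=0
Move 7: B@(3,3) -> caps B=0 W=0
Move 8: W@(0,2) -> caps B=0 W=0
Move 9: B@(0,3) -> caps B=1 W=0
Move 10: W@(1,0) -> caps B=1 W=0
Move 11: B@(2,1) -> caps B=1 W=0
Move 12: W@(0,0) -> caps B=1 W=0

Answer: 1 0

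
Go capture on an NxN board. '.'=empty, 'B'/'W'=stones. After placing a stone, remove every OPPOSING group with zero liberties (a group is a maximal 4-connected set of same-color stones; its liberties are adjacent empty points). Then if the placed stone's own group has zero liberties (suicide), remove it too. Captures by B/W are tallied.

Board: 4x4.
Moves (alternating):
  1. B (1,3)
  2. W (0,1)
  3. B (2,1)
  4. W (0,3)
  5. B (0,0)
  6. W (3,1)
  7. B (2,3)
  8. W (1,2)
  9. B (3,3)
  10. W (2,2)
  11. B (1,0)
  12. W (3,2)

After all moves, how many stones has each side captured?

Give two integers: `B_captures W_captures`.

Move 1: B@(1,3) -> caps B=0 W=0
Move 2: W@(0,1) -> caps B=0 W=0
Move 3: B@(2,1) -> caps B=0 W=0
Move 4: W@(0,3) -> caps B=0 W=0
Move 5: B@(0,0) -> caps B=0 W=0
Move 6: W@(3,1) -> caps B=0 W=0
Move 7: B@(2,3) -> caps B=0 W=0
Move 8: W@(1,2) -> caps B=0 W=0
Move 9: B@(3,3) -> caps B=0 W=0
Move 10: W@(2,2) -> caps B=0 W=0
Move 11: B@(1,0) -> caps B=0 W=0
Move 12: W@(3,2) -> caps B=0 W=3

Answer: 0 3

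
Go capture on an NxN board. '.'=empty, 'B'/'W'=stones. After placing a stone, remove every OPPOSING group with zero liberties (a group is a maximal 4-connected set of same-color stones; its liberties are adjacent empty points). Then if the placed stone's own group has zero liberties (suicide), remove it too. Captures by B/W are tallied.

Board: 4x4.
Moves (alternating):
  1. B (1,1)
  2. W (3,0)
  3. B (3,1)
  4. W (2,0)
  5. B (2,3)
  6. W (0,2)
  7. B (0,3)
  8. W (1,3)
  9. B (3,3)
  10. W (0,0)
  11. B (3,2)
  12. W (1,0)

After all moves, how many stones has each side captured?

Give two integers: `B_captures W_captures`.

Answer: 0 1

Derivation:
Move 1: B@(1,1) -> caps B=0 W=0
Move 2: W@(3,0) -> caps B=0 W=0
Move 3: B@(3,1) -> caps B=0 W=0
Move 4: W@(2,0) -> caps B=0 W=0
Move 5: B@(2,3) -> caps B=0 W=0
Move 6: W@(0,2) -> caps B=0 W=0
Move 7: B@(0,3) -> caps B=0 W=0
Move 8: W@(1,3) -> caps B=0 W=1
Move 9: B@(3,3) -> caps B=0 W=1
Move 10: W@(0,0) -> caps B=0 W=1
Move 11: B@(3,2) -> caps B=0 W=1
Move 12: W@(1,0) -> caps B=0 W=1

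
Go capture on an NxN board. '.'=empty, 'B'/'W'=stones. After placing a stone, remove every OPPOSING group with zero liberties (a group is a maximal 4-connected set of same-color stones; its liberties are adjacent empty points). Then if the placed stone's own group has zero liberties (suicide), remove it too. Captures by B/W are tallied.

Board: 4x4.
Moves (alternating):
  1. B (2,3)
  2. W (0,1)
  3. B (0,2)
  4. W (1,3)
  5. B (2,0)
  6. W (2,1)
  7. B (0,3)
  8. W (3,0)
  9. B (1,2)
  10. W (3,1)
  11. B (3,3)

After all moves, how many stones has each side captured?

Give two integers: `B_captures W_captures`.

Move 1: B@(2,3) -> caps B=0 W=0
Move 2: W@(0,1) -> caps B=0 W=0
Move 3: B@(0,2) -> caps B=0 W=0
Move 4: W@(1,3) -> caps B=0 W=0
Move 5: B@(2,0) -> caps B=0 W=0
Move 6: W@(2,1) -> caps B=0 W=0
Move 7: B@(0,3) -> caps B=0 W=0
Move 8: W@(3,0) -> caps B=0 W=0
Move 9: B@(1,2) -> caps B=1 W=0
Move 10: W@(3,1) -> caps B=1 W=0
Move 11: B@(3,3) -> caps B=1 W=0

Answer: 1 0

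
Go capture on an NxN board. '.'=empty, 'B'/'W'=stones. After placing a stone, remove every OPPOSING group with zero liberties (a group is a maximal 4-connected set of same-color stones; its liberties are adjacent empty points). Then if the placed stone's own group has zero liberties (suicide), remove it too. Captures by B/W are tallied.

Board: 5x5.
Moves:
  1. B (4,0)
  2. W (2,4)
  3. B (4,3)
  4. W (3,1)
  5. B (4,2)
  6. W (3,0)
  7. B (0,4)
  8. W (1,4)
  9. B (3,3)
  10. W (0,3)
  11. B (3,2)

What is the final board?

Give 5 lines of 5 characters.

Answer: ...W.
....W
....W
WWBB.
B.BB.

Derivation:
Move 1: B@(4,0) -> caps B=0 W=0
Move 2: W@(2,4) -> caps B=0 W=0
Move 3: B@(4,3) -> caps B=0 W=0
Move 4: W@(3,1) -> caps B=0 W=0
Move 5: B@(4,2) -> caps B=0 W=0
Move 6: W@(3,0) -> caps B=0 W=0
Move 7: B@(0,4) -> caps B=0 W=0
Move 8: W@(1,4) -> caps B=0 W=0
Move 9: B@(3,3) -> caps B=0 W=0
Move 10: W@(0,3) -> caps B=0 W=1
Move 11: B@(3,2) -> caps B=0 W=1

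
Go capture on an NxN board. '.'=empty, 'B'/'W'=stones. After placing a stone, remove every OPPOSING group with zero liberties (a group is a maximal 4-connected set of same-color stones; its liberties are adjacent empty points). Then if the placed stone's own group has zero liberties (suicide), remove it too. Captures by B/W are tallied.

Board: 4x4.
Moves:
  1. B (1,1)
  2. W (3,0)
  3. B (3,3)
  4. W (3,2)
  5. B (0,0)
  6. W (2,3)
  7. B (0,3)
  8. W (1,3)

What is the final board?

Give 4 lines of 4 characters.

Answer: B..B
.B.W
...W
W.W.

Derivation:
Move 1: B@(1,1) -> caps B=0 W=0
Move 2: W@(3,0) -> caps B=0 W=0
Move 3: B@(3,3) -> caps B=0 W=0
Move 4: W@(3,2) -> caps B=0 W=0
Move 5: B@(0,0) -> caps B=0 W=0
Move 6: W@(2,3) -> caps B=0 W=1
Move 7: B@(0,3) -> caps B=0 W=1
Move 8: W@(1,3) -> caps B=0 W=1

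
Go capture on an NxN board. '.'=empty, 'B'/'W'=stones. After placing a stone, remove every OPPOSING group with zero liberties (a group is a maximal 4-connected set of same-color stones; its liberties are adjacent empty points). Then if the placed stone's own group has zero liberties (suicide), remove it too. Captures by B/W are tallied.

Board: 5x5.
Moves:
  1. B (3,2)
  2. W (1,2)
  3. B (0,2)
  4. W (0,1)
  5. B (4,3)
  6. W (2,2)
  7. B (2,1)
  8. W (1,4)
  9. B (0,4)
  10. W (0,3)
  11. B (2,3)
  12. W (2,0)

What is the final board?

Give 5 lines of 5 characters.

Move 1: B@(3,2) -> caps B=0 W=0
Move 2: W@(1,2) -> caps B=0 W=0
Move 3: B@(0,2) -> caps B=0 W=0
Move 4: W@(0,1) -> caps B=0 W=0
Move 5: B@(4,3) -> caps B=0 W=0
Move 6: W@(2,2) -> caps B=0 W=0
Move 7: B@(2,1) -> caps B=0 W=0
Move 8: W@(1,4) -> caps B=0 W=0
Move 9: B@(0,4) -> caps B=0 W=0
Move 10: W@(0,3) -> caps B=0 W=2
Move 11: B@(2,3) -> caps B=0 W=2
Move 12: W@(2,0) -> caps B=0 W=2

Answer: .W.W.
..W.W
WBWB.
..B..
...B.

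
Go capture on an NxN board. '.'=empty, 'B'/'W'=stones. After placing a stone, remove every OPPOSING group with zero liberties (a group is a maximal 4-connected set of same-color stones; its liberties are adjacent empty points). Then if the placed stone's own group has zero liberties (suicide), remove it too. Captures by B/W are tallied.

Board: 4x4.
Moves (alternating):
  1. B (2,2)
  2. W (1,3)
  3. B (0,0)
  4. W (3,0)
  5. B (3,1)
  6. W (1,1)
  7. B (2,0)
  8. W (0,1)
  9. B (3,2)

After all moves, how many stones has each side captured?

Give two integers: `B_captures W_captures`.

Answer: 1 0

Derivation:
Move 1: B@(2,2) -> caps B=0 W=0
Move 2: W@(1,3) -> caps B=0 W=0
Move 3: B@(0,0) -> caps B=0 W=0
Move 4: W@(3,0) -> caps B=0 W=0
Move 5: B@(3,1) -> caps B=0 W=0
Move 6: W@(1,1) -> caps B=0 W=0
Move 7: B@(2,0) -> caps B=1 W=0
Move 8: W@(0,1) -> caps B=1 W=0
Move 9: B@(3,2) -> caps B=1 W=0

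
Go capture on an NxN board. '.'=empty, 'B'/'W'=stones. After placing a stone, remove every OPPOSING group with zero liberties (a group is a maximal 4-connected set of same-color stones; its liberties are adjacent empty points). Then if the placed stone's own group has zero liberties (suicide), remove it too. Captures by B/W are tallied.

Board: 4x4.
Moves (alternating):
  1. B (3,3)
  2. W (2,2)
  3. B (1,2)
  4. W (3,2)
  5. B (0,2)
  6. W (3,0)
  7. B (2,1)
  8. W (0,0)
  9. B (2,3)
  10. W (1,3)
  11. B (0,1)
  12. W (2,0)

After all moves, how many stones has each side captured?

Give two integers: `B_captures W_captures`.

Move 1: B@(3,3) -> caps B=0 W=0
Move 2: W@(2,2) -> caps B=0 W=0
Move 3: B@(1,2) -> caps B=0 W=0
Move 4: W@(3,2) -> caps B=0 W=0
Move 5: B@(0,2) -> caps B=0 W=0
Move 6: W@(3,0) -> caps B=0 W=0
Move 7: B@(2,1) -> caps B=0 W=0
Move 8: W@(0,0) -> caps B=0 W=0
Move 9: B@(2,3) -> caps B=0 W=0
Move 10: W@(1,3) -> caps B=0 W=2
Move 11: B@(0,1) -> caps B=0 W=2
Move 12: W@(2,0) -> caps B=0 W=2

Answer: 0 2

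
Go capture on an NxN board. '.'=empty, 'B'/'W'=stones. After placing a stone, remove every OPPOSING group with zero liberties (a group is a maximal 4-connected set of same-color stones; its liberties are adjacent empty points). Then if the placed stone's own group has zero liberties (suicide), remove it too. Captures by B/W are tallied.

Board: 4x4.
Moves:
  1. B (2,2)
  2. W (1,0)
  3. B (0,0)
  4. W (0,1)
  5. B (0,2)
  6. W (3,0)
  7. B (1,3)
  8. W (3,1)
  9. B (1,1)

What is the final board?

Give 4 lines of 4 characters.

Answer: .WB.
WB.B
..B.
WW..

Derivation:
Move 1: B@(2,2) -> caps B=0 W=0
Move 2: W@(1,0) -> caps B=0 W=0
Move 3: B@(0,0) -> caps B=0 W=0
Move 4: W@(0,1) -> caps B=0 W=1
Move 5: B@(0,2) -> caps B=0 W=1
Move 6: W@(3,0) -> caps B=0 W=1
Move 7: B@(1,3) -> caps B=0 W=1
Move 8: W@(3,1) -> caps B=0 W=1
Move 9: B@(1,1) -> caps B=0 W=1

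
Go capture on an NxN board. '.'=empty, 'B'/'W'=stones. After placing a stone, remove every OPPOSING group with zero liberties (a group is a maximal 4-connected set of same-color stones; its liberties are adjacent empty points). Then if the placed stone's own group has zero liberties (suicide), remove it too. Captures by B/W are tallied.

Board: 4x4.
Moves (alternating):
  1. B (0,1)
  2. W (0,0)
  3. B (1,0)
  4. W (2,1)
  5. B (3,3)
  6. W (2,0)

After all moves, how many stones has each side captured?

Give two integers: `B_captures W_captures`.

Answer: 1 0

Derivation:
Move 1: B@(0,1) -> caps B=0 W=0
Move 2: W@(0,0) -> caps B=0 W=0
Move 3: B@(1,0) -> caps B=1 W=0
Move 4: W@(2,1) -> caps B=1 W=0
Move 5: B@(3,3) -> caps B=1 W=0
Move 6: W@(2,0) -> caps B=1 W=0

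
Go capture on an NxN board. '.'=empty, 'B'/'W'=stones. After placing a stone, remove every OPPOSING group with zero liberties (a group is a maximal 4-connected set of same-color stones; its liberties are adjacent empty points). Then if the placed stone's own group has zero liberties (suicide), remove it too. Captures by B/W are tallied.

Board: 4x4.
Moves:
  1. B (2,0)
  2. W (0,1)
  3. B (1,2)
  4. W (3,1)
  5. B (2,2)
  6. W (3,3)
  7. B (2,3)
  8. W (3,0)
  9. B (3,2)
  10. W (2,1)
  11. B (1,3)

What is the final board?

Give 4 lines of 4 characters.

Answer: .W..
..BB
BWBB
WWB.

Derivation:
Move 1: B@(2,0) -> caps B=0 W=0
Move 2: W@(0,1) -> caps B=0 W=0
Move 3: B@(1,2) -> caps B=0 W=0
Move 4: W@(3,1) -> caps B=0 W=0
Move 5: B@(2,2) -> caps B=0 W=0
Move 6: W@(3,3) -> caps B=0 W=0
Move 7: B@(2,3) -> caps B=0 W=0
Move 8: W@(3,0) -> caps B=0 W=0
Move 9: B@(3,2) -> caps B=1 W=0
Move 10: W@(2,1) -> caps B=1 W=0
Move 11: B@(1,3) -> caps B=1 W=0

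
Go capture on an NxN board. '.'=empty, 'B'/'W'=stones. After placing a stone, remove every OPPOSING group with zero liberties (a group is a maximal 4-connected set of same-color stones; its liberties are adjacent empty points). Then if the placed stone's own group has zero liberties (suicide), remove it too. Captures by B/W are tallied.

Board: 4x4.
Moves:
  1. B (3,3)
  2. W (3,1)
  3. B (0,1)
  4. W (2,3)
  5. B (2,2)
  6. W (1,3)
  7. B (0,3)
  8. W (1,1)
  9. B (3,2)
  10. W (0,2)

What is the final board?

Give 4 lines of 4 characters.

Move 1: B@(3,3) -> caps B=0 W=0
Move 2: W@(3,1) -> caps B=0 W=0
Move 3: B@(0,1) -> caps B=0 W=0
Move 4: W@(2,3) -> caps B=0 W=0
Move 5: B@(2,2) -> caps B=0 W=0
Move 6: W@(1,3) -> caps B=0 W=0
Move 7: B@(0,3) -> caps B=0 W=0
Move 8: W@(1,1) -> caps B=0 W=0
Move 9: B@(3,2) -> caps B=0 W=0
Move 10: W@(0,2) -> caps B=0 W=1

Answer: .BW.
.W.W
..BW
.WBB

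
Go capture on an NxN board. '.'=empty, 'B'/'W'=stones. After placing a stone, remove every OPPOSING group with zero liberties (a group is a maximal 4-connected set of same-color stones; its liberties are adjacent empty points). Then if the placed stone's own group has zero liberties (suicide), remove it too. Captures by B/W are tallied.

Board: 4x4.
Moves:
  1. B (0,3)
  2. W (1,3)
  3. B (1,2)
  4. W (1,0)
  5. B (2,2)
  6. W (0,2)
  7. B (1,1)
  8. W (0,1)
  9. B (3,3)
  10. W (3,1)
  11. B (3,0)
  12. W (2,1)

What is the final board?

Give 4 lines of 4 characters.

Answer: .WW.
WBBW
.WB.
BW.B

Derivation:
Move 1: B@(0,3) -> caps B=0 W=0
Move 2: W@(1,3) -> caps B=0 W=0
Move 3: B@(1,2) -> caps B=0 W=0
Move 4: W@(1,0) -> caps B=0 W=0
Move 5: B@(2,2) -> caps B=0 W=0
Move 6: W@(0,2) -> caps B=0 W=1
Move 7: B@(1,1) -> caps B=0 W=1
Move 8: W@(0,1) -> caps B=0 W=1
Move 9: B@(3,3) -> caps B=0 W=1
Move 10: W@(3,1) -> caps B=0 W=1
Move 11: B@(3,0) -> caps B=0 W=1
Move 12: W@(2,1) -> caps B=0 W=1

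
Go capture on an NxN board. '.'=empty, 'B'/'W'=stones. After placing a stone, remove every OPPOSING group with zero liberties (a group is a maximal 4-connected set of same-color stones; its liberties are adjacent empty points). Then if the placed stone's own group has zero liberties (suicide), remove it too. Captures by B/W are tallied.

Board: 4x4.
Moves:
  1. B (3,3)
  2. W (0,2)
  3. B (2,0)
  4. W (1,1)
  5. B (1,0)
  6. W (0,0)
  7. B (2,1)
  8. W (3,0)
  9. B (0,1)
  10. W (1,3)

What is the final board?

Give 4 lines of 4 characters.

Move 1: B@(3,3) -> caps B=0 W=0
Move 2: W@(0,2) -> caps B=0 W=0
Move 3: B@(2,0) -> caps B=0 W=0
Move 4: W@(1,1) -> caps B=0 W=0
Move 5: B@(1,0) -> caps B=0 W=0
Move 6: W@(0,0) -> caps B=0 W=0
Move 7: B@(2,1) -> caps B=0 W=0
Move 8: W@(3,0) -> caps B=0 W=0
Move 9: B@(0,1) -> caps B=1 W=0
Move 10: W@(1,3) -> caps B=1 W=0

Answer: .BW.
BW.W
BB..
W..B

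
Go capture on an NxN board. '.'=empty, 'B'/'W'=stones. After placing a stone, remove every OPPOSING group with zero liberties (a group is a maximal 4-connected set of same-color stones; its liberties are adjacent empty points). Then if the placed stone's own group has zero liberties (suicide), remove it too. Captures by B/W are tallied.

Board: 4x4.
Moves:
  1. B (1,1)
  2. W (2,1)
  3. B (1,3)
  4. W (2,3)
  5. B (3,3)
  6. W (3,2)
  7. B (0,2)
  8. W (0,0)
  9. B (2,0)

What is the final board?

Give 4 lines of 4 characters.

Answer: W.B.
.B.B
BW.W
..W.

Derivation:
Move 1: B@(1,1) -> caps B=0 W=0
Move 2: W@(2,1) -> caps B=0 W=0
Move 3: B@(1,3) -> caps B=0 W=0
Move 4: W@(2,3) -> caps B=0 W=0
Move 5: B@(3,3) -> caps B=0 W=0
Move 6: W@(3,2) -> caps B=0 W=1
Move 7: B@(0,2) -> caps B=0 W=1
Move 8: W@(0,0) -> caps B=0 W=1
Move 9: B@(2,0) -> caps B=0 W=1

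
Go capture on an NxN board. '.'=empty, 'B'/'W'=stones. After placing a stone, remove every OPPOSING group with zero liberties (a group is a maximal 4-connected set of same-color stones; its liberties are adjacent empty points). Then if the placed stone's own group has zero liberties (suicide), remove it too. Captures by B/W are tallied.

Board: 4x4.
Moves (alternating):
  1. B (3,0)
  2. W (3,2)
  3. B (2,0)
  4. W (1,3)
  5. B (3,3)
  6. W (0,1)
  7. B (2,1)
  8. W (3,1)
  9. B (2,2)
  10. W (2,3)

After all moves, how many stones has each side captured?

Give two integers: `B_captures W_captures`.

Answer: 2 0

Derivation:
Move 1: B@(3,0) -> caps B=0 W=0
Move 2: W@(3,2) -> caps B=0 W=0
Move 3: B@(2,0) -> caps B=0 W=0
Move 4: W@(1,3) -> caps B=0 W=0
Move 5: B@(3,3) -> caps B=0 W=0
Move 6: W@(0,1) -> caps B=0 W=0
Move 7: B@(2,1) -> caps B=0 W=0
Move 8: W@(3,1) -> caps B=0 W=0
Move 9: B@(2,2) -> caps B=2 W=0
Move 10: W@(2,3) -> caps B=2 W=0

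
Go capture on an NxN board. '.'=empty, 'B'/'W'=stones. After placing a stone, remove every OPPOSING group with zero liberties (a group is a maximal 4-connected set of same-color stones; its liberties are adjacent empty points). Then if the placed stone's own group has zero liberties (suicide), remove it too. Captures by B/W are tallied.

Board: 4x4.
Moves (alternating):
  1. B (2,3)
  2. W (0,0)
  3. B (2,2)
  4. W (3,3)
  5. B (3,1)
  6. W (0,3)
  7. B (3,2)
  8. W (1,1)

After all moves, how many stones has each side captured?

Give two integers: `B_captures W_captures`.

Answer: 1 0

Derivation:
Move 1: B@(2,3) -> caps B=0 W=0
Move 2: W@(0,0) -> caps B=0 W=0
Move 3: B@(2,2) -> caps B=0 W=0
Move 4: W@(3,3) -> caps B=0 W=0
Move 5: B@(3,1) -> caps B=0 W=0
Move 6: W@(0,3) -> caps B=0 W=0
Move 7: B@(3,2) -> caps B=1 W=0
Move 8: W@(1,1) -> caps B=1 W=0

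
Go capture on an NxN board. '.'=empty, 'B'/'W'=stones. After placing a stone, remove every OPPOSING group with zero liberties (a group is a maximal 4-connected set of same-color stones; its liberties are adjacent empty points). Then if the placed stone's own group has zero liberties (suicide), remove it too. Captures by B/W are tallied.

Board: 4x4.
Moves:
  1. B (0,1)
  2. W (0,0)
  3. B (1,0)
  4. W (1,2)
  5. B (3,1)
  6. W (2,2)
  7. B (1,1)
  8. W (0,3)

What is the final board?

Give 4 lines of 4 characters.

Move 1: B@(0,1) -> caps B=0 W=0
Move 2: W@(0,0) -> caps B=0 W=0
Move 3: B@(1,0) -> caps B=1 W=0
Move 4: W@(1,2) -> caps B=1 W=0
Move 5: B@(3,1) -> caps B=1 W=0
Move 6: W@(2,2) -> caps B=1 W=0
Move 7: B@(1,1) -> caps B=1 W=0
Move 8: W@(0,3) -> caps B=1 W=0

Answer: .B.W
BBW.
..W.
.B..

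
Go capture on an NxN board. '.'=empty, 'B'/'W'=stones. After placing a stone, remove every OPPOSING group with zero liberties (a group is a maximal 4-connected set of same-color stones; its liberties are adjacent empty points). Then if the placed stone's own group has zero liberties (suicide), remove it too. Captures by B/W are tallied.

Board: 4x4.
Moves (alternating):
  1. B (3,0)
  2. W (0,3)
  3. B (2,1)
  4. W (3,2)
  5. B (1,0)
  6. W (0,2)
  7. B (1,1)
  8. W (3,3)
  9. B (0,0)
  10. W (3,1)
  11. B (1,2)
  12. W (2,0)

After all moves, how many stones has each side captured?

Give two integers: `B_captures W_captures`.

Move 1: B@(3,0) -> caps B=0 W=0
Move 2: W@(0,3) -> caps B=0 W=0
Move 3: B@(2,1) -> caps B=0 W=0
Move 4: W@(3,2) -> caps B=0 W=0
Move 5: B@(1,0) -> caps B=0 W=0
Move 6: W@(0,2) -> caps B=0 W=0
Move 7: B@(1,1) -> caps B=0 W=0
Move 8: W@(3,3) -> caps B=0 W=0
Move 9: B@(0,0) -> caps B=0 W=0
Move 10: W@(3,1) -> caps B=0 W=0
Move 11: B@(1,2) -> caps B=0 W=0
Move 12: W@(2,0) -> caps B=0 W=1

Answer: 0 1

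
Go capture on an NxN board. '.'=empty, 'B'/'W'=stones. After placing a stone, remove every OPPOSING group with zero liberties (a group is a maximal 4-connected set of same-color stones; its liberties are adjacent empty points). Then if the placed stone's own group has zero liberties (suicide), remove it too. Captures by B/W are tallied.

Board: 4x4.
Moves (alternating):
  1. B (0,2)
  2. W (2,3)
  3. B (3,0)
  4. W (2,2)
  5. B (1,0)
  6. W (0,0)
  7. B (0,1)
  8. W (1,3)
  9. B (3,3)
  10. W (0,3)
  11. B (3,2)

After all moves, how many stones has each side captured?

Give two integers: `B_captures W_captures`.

Move 1: B@(0,2) -> caps B=0 W=0
Move 2: W@(2,3) -> caps B=0 W=0
Move 3: B@(3,0) -> caps B=0 W=0
Move 4: W@(2,2) -> caps B=0 W=0
Move 5: B@(1,0) -> caps B=0 W=0
Move 6: W@(0,0) -> caps B=0 W=0
Move 7: B@(0,1) -> caps B=1 W=0
Move 8: W@(1,3) -> caps B=1 W=0
Move 9: B@(3,3) -> caps B=1 W=0
Move 10: W@(0,3) -> caps B=1 W=0
Move 11: B@(3,2) -> caps B=1 W=0

Answer: 1 0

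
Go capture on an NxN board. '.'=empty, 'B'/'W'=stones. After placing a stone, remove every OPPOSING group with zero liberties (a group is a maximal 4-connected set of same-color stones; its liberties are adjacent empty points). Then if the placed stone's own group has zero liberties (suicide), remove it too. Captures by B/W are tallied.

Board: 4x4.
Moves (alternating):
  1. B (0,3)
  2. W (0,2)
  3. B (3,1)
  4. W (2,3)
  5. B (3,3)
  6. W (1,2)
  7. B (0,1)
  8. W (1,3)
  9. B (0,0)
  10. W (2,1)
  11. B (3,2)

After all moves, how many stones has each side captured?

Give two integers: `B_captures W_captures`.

Move 1: B@(0,3) -> caps B=0 W=0
Move 2: W@(0,2) -> caps B=0 W=0
Move 3: B@(3,1) -> caps B=0 W=0
Move 4: W@(2,3) -> caps B=0 W=0
Move 5: B@(3,3) -> caps B=0 W=0
Move 6: W@(1,2) -> caps B=0 W=0
Move 7: B@(0,1) -> caps B=0 W=0
Move 8: W@(1,3) -> caps B=0 W=1
Move 9: B@(0,0) -> caps B=0 W=1
Move 10: W@(2,1) -> caps B=0 W=1
Move 11: B@(3,2) -> caps B=0 W=1

Answer: 0 1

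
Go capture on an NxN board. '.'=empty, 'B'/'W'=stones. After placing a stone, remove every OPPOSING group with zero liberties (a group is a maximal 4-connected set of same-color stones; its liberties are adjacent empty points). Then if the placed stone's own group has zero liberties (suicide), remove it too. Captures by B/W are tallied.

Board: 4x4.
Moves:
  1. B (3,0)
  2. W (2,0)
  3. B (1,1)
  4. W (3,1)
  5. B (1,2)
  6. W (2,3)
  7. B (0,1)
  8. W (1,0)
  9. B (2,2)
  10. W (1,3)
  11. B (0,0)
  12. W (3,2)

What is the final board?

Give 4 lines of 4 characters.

Answer: BB..
WBBW
W.BW
.WW.

Derivation:
Move 1: B@(3,0) -> caps B=0 W=0
Move 2: W@(2,0) -> caps B=0 W=0
Move 3: B@(1,1) -> caps B=0 W=0
Move 4: W@(3,1) -> caps B=0 W=1
Move 5: B@(1,2) -> caps B=0 W=1
Move 6: W@(2,3) -> caps B=0 W=1
Move 7: B@(0,1) -> caps B=0 W=1
Move 8: W@(1,0) -> caps B=0 W=1
Move 9: B@(2,2) -> caps B=0 W=1
Move 10: W@(1,3) -> caps B=0 W=1
Move 11: B@(0,0) -> caps B=0 W=1
Move 12: W@(3,2) -> caps B=0 W=1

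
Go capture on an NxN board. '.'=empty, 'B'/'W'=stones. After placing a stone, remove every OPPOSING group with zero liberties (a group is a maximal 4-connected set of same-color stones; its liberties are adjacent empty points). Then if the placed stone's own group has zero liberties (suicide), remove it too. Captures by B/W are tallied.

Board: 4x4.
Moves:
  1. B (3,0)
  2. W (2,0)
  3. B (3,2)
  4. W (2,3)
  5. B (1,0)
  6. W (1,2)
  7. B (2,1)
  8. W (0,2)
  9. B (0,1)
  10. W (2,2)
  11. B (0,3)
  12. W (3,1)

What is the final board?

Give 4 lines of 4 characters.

Move 1: B@(3,0) -> caps B=0 W=0
Move 2: W@(2,0) -> caps B=0 W=0
Move 3: B@(3,2) -> caps B=0 W=0
Move 4: W@(2,3) -> caps B=0 W=0
Move 5: B@(1,0) -> caps B=0 W=0
Move 6: W@(1,2) -> caps B=0 W=0
Move 7: B@(2,1) -> caps B=1 W=0
Move 8: W@(0,2) -> caps B=1 W=0
Move 9: B@(0,1) -> caps B=1 W=0
Move 10: W@(2,2) -> caps B=1 W=0
Move 11: B@(0,3) -> caps B=1 W=0
Move 12: W@(3,1) -> caps B=1 W=0

Answer: .BWB
B.W.
.BWW
B.B.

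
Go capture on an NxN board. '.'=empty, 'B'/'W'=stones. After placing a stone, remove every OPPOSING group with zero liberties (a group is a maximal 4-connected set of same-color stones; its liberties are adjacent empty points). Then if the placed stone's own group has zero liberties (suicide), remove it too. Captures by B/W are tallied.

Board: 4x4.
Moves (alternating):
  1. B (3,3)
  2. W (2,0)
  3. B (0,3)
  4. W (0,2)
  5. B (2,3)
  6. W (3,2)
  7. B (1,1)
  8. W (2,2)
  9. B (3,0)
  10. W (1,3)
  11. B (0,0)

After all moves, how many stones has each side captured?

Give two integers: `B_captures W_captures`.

Answer: 0 3

Derivation:
Move 1: B@(3,3) -> caps B=0 W=0
Move 2: W@(2,0) -> caps B=0 W=0
Move 3: B@(0,3) -> caps B=0 W=0
Move 4: W@(0,2) -> caps B=0 W=0
Move 5: B@(2,3) -> caps B=0 W=0
Move 6: W@(3,2) -> caps B=0 W=0
Move 7: B@(1,1) -> caps B=0 W=0
Move 8: W@(2,2) -> caps B=0 W=0
Move 9: B@(3,0) -> caps B=0 W=0
Move 10: W@(1,3) -> caps B=0 W=3
Move 11: B@(0,0) -> caps B=0 W=3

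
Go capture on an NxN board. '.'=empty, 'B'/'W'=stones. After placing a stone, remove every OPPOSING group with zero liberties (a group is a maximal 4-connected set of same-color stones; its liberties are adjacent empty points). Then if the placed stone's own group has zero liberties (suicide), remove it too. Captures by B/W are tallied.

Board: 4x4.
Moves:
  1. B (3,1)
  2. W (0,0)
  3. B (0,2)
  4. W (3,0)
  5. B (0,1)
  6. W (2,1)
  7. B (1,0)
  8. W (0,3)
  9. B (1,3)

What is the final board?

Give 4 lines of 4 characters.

Answer: .BB.
B..B
.W..
WB..

Derivation:
Move 1: B@(3,1) -> caps B=0 W=0
Move 2: W@(0,0) -> caps B=0 W=0
Move 3: B@(0,2) -> caps B=0 W=0
Move 4: W@(3,0) -> caps B=0 W=0
Move 5: B@(0,1) -> caps B=0 W=0
Move 6: W@(2,1) -> caps B=0 W=0
Move 7: B@(1,0) -> caps B=1 W=0
Move 8: W@(0,3) -> caps B=1 W=0
Move 9: B@(1,3) -> caps B=2 W=0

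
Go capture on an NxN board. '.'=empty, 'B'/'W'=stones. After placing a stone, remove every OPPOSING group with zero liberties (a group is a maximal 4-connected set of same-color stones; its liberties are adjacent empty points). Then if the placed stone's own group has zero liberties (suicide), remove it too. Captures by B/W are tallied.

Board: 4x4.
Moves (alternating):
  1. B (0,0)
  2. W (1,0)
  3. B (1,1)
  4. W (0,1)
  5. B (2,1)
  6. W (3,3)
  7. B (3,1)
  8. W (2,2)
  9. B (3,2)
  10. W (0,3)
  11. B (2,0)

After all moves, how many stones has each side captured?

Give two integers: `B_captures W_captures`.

Answer: 0 1

Derivation:
Move 1: B@(0,0) -> caps B=0 W=0
Move 2: W@(1,0) -> caps B=0 W=0
Move 3: B@(1,1) -> caps B=0 W=0
Move 4: W@(0,1) -> caps B=0 W=1
Move 5: B@(2,1) -> caps B=0 W=1
Move 6: W@(3,3) -> caps B=0 W=1
Move 7: B@(3,1) -> caps B=0 W=1
Move 8: W@(2,2) -> caps B=0 W=1
Move 9: B@(3,2) -> caps B=0 W=1
Move 10: W@(0,3) -> caps B=0 W=1
Move 11: B@(2,0) -> caps B=0 W=1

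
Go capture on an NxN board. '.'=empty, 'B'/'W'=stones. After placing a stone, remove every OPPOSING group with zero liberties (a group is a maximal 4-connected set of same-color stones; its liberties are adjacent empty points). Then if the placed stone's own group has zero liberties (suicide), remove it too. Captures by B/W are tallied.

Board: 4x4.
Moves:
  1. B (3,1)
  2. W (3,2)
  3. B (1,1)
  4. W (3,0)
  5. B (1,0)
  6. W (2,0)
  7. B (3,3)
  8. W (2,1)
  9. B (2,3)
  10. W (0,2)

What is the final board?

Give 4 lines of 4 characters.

Answer: ..W.
BB..
WW.B
W.WB

Derivation:
Move 1: B@(3,1) -> caps B=0 W=0
Move 2: W@(3,2) -> caps B=0 W=0
Move 3: B@(1,1) -> caps B=0 W=0
Move 4: W@(3,0) -> caps B=0 W=0
Move 5: B@(1,0) -> caps B=0 W=0
Move 6: W@(2,0) -> caps B=0 W=0
Move 7: B@(3,3) -> caps B=0 W=0
Move 8: W@(2,1) -> caps B=0 W=1
Move 9: B@(2,3) -> caps B=0 W=1
Move 10: W@(0,2) -> caps B=0 W=1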